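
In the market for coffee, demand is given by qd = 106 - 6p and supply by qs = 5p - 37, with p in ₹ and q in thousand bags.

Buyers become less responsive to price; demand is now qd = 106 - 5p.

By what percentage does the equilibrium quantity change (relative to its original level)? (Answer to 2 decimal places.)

Solve the original market: 106 - 6p = 5p - 37, hence p = 13 and q = 28.
The new curves are qd = 106 - 5p (demand) and qs = 5p - 37 (supply).
Equate the new curves: 106 - 5p = 5p - 37, giving 143 = 10p, p = 14.3, q = 34.5.
%Δq = (34.5 − 28) / 28 × 100 = +23.21%.

+23.21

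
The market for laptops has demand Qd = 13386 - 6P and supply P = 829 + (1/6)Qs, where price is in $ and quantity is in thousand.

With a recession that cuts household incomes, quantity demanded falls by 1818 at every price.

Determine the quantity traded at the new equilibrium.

3297

Initially, 13386 - 6P = 6P - 4974, so 18360 = 12P and P = 1530, Q = 4206.
After the shift, demand is Qd = 11568 - 6P and supply is Qs = 6P - 4974.
Clearing the new market: 11568 - 6P = 6P - 4974, so P = 1378.5 and Q = 3297.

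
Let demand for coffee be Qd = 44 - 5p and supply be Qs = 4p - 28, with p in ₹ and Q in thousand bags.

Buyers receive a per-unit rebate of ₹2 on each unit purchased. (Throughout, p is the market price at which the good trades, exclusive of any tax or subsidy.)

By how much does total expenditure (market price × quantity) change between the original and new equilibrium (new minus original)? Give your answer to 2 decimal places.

+44.94

Before the shock: 44 - 5p = 4p - 28 ⇒ 72 = 9p ⇒ p = 8, Q = 4.
Since buyers' out-of-pocket price is the market price minus the rebate, the effective demand curve becomes Qd = 54 - 5p.
Clearing the new market: 54 - 5p = 4p - 28, so p = 82/9 ≈ 9.1111 and Q = 76/9 ≈ 8.4444.
Expenditure moves from 8×4 = 32 to 9.1111×8.4444 = 76.9383; change = +44.94.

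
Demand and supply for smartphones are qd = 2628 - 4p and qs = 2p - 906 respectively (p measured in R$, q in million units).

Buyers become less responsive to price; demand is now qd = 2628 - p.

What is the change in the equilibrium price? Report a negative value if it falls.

+589

Original equilibrium: 2628 - 4p = 2p - 906 gives 3534 = 6p, so p = 589 and q = 272.
The shock moves the curves to qd = 2628 - p and qs = 2p - 906.
New equilibrium: 2628 - p = 2p - 906 ⇒ 3534 = 3p ⇒ p = 1178, q = 1450.
Δp = 1178 − 589 = +589.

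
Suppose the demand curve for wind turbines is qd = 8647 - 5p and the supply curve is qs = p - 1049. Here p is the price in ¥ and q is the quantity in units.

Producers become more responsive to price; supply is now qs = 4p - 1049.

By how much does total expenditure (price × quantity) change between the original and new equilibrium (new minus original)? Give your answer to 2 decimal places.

Solve the original market: 8647 - 5p = p - 1049, hence p = 1616 and q = 567.
The new curves are qd = 8647 - 5p (demand) and qs = 4p - 1049 (supply).
New equilibrium: 8647 - 5p = 4p - 1049 ⇒ 9696 = 9p ⇒ p = 3232/3 ≈ 1077.3333, q = 9781/3 ≈ 3260.3333.
Expenditure moves from 1616×567 = 916272 to 1077.3333×3260.3333 = 3512465.7778; change = +2596193.78.

+2596193.78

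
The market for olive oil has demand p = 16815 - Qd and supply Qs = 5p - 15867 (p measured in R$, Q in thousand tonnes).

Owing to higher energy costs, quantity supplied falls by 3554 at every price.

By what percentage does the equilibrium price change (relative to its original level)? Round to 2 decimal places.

Original equilibrium: 16815 - p = 5p - 15867 gives 32682 = 6p, so p = 5447 and Q = 11368.
The new curves are Qd = 16815 - p (demand) and Qs = 5p - 19421 (supply).
New equilibrium: 16815 - p = 5p - 19421 ⇒ 36236 = 6p ⇒ p = 18118/3 ≈ 6039.3333, Q = 32327/3 ≈ 10775.6667.
%Δp = (6039.3333 − 5447) / 5447 × 100 = +10.87%.

+10.87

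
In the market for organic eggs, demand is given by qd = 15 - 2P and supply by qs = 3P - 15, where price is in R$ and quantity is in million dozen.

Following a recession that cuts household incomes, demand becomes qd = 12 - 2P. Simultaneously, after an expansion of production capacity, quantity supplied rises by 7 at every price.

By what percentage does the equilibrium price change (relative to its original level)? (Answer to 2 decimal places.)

-33.33

Original equilibrium: 15 - 2P = 3P - 15 gives 30 = 5P, so P = 6 and q = 3.
The new curves are qd = 12 - 2P (demand) and qs = 3P - 8 (supply).
Equate the new curves: 12 - 2P = 3P - 8, giving 20 = 5P, P = 4, q = 4.
%ΔP = (4 − 6) / 6 × 100 = -33.33%.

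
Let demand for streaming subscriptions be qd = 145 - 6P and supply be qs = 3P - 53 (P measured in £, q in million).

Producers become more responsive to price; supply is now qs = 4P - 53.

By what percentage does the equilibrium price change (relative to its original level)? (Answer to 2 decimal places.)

-10.00

Initially, 145 - 6P = 3P - 53, so 198 = 9P and P = 22, q = 13.
The shock moves the curves to qd = 145 - 6P and qs = 4P - 53.
New equilibrium: 145 - 6P = 4P - 53 ⇒ 198 = 10P ⇒ P = 19.8, q = 26.2.
%ΔP = (19.8 − 22) / 22 × 100 = -10.00%.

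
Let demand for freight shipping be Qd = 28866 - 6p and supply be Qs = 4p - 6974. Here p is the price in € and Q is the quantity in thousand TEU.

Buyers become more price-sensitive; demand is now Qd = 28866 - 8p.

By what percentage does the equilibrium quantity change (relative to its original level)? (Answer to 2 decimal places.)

Initially, 28866 - 6p = 4p - 6974, so 35840 = 10p and p = 3584, Q = 7362.
The shock moves the curves to Qd = 28866 - 8p and Qs = 4p - 6974.
New equilibrium: 28866 - 8p = 4p - 6974 ⇒ 35840 = 12p ⇒ p = 8960/3 ≈ 2986.6667, Q = 14918/3 ≈ 4972.6667.
%ΔQ = (4972.6667 − 7362) / 7362 × 100 = -32.45%.

-32.45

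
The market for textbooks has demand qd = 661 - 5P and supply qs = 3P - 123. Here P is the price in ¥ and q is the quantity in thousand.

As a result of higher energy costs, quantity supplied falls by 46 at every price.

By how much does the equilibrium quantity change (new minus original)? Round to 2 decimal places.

-28.75

Initially, 661 - 5P = 3P - 123, so 784 = 8P and P = 98, q = 171.
The new curves are qd = 661 - 5P (demand) and qs = 3P - 169 (supply).
New equilibrium: 661 - 5P = 3P - 169 ⇒ 830 = 8P ⇒ P = 103.75, q = 142.25.
Δq = 142.25 − 171 = -28.75.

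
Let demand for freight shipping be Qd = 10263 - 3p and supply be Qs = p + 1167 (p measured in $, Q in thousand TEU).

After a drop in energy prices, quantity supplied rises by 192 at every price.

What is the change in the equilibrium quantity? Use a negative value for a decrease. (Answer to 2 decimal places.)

+144.00

Original equilibrium: 10263 - 3p = p + 1167 gives 9096 = 4p, so p = 2274 and Q = 3441.
With the change applied: demand Qd = 10263 - 3p, supply Qs = p + 1359.
New equilibrium: 10263 - 3p = p + 1359 ⇒ 8904 = 4p ⇒ p = 2226, Q = 3585.
ΔQ = 3585 − 3441 = +144.00.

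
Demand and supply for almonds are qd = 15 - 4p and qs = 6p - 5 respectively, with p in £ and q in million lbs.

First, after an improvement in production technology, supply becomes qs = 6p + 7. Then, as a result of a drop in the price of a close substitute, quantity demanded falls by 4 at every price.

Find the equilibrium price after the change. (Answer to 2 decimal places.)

Original equilibrium: 15 - 4p = 6p - 5 gives 20 = 10p, so p = 2 and q = 7.
After the shift, demand is qd = 11 - 4p and supply is qs = 6p + 7.
Clearing the new market: 11 - 4p = 6p + 7, so p = 0.4 and q = 9.4.

0.40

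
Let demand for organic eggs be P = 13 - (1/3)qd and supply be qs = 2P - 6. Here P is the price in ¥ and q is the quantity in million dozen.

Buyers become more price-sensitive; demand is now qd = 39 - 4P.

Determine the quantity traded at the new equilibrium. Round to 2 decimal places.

9.00

Original equilibrium: 39 - 3P = 2P - 6 gives 45 = 5P, so P = 9 and q = 12.
With the change applied: demand qd = 39 - 4P, supply qs = 2P - 6.
New equilibrium: 39 - 4P = 2P - 6 ⇒ 45 = 6P ⇒ P = 7.5, q = 9.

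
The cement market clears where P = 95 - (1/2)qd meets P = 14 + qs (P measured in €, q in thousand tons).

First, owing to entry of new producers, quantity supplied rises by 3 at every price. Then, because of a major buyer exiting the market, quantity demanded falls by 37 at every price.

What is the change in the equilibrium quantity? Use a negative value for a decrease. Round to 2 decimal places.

Original equilibrium: 190 - 2P = P - 14 gives 204 = 3P, so P = 68 and q = 54.
The new curves are qd = 153 - 2P (demand) and qs = P - 11 (supply).
Setting them equal: 153 - 2P = P - 11 → 164 = 3P, so P = 164/3 ≈ 54.6667 and q = 131/3 ≈ 43.6667.
Δq = 43.6667 − 54 = -10.33.

-10.33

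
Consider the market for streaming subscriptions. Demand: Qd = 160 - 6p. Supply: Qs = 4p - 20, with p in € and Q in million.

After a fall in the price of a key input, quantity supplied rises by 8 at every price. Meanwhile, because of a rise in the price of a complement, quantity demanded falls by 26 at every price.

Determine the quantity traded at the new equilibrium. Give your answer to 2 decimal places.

46.40

Original equilibrium: 160 - 6p = 4p - 20 gives 180 = 10p, so p = 18 and Q = 52.
After the shift, demand is Qd = 134 - 6p and supply is Qs = 4p - 12.
Setting them equal: 134 - 6p = 4p - 12 → 146 = 10p, so p = 14.6 and Q = 46.4.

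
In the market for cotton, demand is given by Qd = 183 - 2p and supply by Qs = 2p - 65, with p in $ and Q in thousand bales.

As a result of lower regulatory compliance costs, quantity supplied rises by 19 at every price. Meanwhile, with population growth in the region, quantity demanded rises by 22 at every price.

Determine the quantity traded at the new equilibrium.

79.5

Initially, 183 - 2p = 2p - 65, so 248 = 4p and p = 62, Q = 59.
With the change applied: demand Qd = 205 - 2p, supply Qs = 2p - 46.
Equate the new curves: 205 - 2p = 2p - 46, giving 251 = 4p, p = 62.75, Q = 79.5.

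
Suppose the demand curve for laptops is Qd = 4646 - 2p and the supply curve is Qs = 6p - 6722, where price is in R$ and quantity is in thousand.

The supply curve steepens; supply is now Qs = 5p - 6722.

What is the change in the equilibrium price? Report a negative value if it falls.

+203

Solve the original market: 4646 - 2p = 6p - 6722, hence p = 1421 and Q = 1804.
With the change applied: demand Qd = 4646 - 2p, supply Qs = 5p - 6722.
Setting them equal: 4646 - 2p = 5p - 6722 → 11368 = 7p, so p = 1624 and Q = 1398.
Δp = 1624 − 1421 = +203.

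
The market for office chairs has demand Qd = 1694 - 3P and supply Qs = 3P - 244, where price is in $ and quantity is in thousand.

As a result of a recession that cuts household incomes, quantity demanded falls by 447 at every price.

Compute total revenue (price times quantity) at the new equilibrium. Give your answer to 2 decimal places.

Before the shock: 1694 - 3P = 3P - 244 ⇒ 1938 = 6P ⇒ P = 323, Q = 725.
After the shift, demand is Qd = 1247 - 3P and supply is Qs = 3P - 244.
Setting them equal: 1247 - 3P = 3P - 244 → 1491 = 6P, so P = 248.5 and Q = 501.5.
New expenditure = 248.5 × 501.5 = 124622.75.

124622.75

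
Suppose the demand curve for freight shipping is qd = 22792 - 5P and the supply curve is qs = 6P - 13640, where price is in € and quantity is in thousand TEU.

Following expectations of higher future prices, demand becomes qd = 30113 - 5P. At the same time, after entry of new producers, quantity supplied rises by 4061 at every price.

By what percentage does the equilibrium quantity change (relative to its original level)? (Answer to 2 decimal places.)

+93.70

Before the shock: 22792 - 5P = 6P - 13640 ⇒ 36432 = 11P ⇒ P = 3312, q = 6232.
The shock moves the curves to qd = 30113 - 5P and qs = 6P - 9579.
Equate the new curves: 30113 - 5P = 6P - 9579, giving 39692 = 11P, P = 39692/11 ≈ 3608.3636, q = 132783/11 ≈ 12071.1818.
%Δq = (12071.1818 − 6232) / 6232 × 100 = +93.70%.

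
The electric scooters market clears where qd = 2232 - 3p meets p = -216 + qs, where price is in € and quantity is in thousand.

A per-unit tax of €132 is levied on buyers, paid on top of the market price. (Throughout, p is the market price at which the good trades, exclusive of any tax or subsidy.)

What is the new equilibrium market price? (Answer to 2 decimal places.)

Solve the original market: 2232 - 3p = p + 216, hence p = 504 and q = 720.
Since buyers pay the price plus the tax, the effective demand curve becomes qd = 1836 - 3p.
Equate the new curves: 1836 - 3p = p + 216, giving 1620 = 4p, p = 405, q = 621.

405.00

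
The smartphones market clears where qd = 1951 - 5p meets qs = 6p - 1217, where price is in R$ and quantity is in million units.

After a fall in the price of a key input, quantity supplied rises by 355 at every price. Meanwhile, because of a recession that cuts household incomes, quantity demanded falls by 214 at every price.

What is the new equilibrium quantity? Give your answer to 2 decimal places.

Solve the original market: 1951 - 5p = 6p - 1217, hence p = 288 and q = 511.
After the shift, demand is qd = 1737 - 5p and supply is qs = 6p - 862.
Setting them equal: 1737 - 5p = 6p - 862 → 2599 = 11p, so p = 2599/11 ≈ 236.2727 and q = 6112/11 ≈ 555.6364.

555.64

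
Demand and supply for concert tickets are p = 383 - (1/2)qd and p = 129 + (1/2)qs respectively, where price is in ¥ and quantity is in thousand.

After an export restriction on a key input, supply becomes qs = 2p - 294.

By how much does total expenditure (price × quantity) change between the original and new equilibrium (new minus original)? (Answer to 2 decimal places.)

-2484.00

Initially, 766 - 2p = 2p - 258, so 1024 = 4p and p = 256, q = 254.
The new curves are qd = 766 - 2p (demand) and qs = 2p - 294 (supply).
Clearing the new market: 766 - 2p = 2p - 294, so p = 265 and q = 236.
Expenditure moves from 256×254 = 65024 to 265×236 = 62540; change = -2484.00.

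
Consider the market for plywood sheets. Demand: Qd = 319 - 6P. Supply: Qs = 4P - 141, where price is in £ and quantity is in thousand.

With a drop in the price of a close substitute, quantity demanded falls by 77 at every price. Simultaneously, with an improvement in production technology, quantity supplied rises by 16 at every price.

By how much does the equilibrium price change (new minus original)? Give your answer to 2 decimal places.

-9.30

Solve the original market: 319 - 6P = 4P - 141, hence P = 46 and Q = 43.
With the change applied: demand Qd = 242 - 6P, supply Qs = 4P - 125.
Setting them equal: 242 - 6P = 4P - 125 → 367 = 10P, so P = 36.7 and Q = 21.8.
ΔP = 36.7 − 46 = -9.30.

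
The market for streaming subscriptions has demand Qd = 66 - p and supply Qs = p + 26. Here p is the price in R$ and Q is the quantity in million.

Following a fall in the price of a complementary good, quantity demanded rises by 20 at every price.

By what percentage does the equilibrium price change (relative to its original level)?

Solve the original market: 66 - p = p + 26, hence p = 20 and Q = 46.
With the change applied: demand Qd = 86 - p, supply Qs = p + 26.
Equate the new curves: 86 - p = p + 26, giving 60 = 2p, p = 30, Q = 56.
%Δp = (30 − 20) / 20 × 100 = +50%.

+50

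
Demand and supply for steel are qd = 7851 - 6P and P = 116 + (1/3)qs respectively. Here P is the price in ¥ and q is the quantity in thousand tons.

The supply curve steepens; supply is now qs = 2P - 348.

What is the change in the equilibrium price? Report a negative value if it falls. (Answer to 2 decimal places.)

+113.88

Before the shock: 7851 - 6P = 3P - 348 ⇒ 8199 = 9P ⇒ P = 911, q = 2385.
With the change applied: demand qd = 7851 - 6P, supply qs = 2P - 348.
New equilibrium: 7851 - 6P = 2P - 348 ⇒ 8199 = 8P ⇒ P = 1024.875, q = 1701.75.
ΔP = 1024.875 − 911 = +113.88.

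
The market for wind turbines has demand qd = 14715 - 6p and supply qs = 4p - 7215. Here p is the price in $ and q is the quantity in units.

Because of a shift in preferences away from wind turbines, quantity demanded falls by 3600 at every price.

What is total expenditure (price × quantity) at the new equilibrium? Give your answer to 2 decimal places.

Before the shock: 14715 - 6p = 4p - 7215 ⇒ 21930 = 10p ⇒ p = 2193, q = 1557.
With the change applied: demand qd = 11115 - 6p, supply qs = 4p - 7215.
Equate the new curves: 11115 - 6p = 4p - 7215, giving 18330 = 10p, p = 1833, q = 117.
New expenditure = 1833 × 117 = 214461.00.

214461.00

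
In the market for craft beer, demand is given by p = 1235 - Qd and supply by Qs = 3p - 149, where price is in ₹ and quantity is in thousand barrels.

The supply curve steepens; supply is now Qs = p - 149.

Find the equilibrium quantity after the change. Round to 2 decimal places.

543.00

Before the shock: 1235 - p = 3p - 149 ⇒ 1384 = 4p ⇒ p = 346, Q = 889.
After the shift, demand is Qd = 1235 - p and supply is Qs = p - 149.
Clearing the new market: 1235 - p = p - 149, so p = 692 and Q = 543.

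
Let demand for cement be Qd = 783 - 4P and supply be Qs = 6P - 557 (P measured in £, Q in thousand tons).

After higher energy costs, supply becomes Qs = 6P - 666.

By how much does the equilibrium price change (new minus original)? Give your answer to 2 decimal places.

Before the shock: 783 - 4P = 6P - 557 ⇒ 1340 = 10P ⇒ P = 134, Q = 247.
After the shift, demand is Qd = 783 - 4P and supply is Qs = 6P - 666.
Clearing the new market: 783 - 4P = 6P - 666, so P = 144.9 and Q = 203.4.
ΔP = 144.9 − 134 = +10.90.

+10.90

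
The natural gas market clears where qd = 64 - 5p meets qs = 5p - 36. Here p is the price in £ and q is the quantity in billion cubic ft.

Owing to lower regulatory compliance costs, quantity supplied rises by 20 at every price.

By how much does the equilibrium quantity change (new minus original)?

Before the shock: 64 - 5p = 5p - 36 ⇒ 100 = 10p ⇒ p = 10, q = 14.
The shock moves the curves to qd = 64 - 5p and qs = 5p - 16.
Setting them equal: 64 - 5p = 5p - 16 → 80 = 10p, so p = 8 and q = 24.
Δq = 24 − 14 = +10.

+10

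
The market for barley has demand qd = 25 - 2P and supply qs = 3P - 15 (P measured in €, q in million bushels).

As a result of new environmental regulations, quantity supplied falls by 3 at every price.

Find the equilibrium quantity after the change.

Original equilibrium: 25 - 2P = 3P - 15 gives 40 = 5P, so P = 8 and q = 9.
The shock moves the curves to qd = 25 - 2P and qs = 3P - 18.
New equilibrium: 25 - 2P = 3P - 18 ⇒ 43 = 5P ⇒ P = 8.6, q = 7.8.

7.8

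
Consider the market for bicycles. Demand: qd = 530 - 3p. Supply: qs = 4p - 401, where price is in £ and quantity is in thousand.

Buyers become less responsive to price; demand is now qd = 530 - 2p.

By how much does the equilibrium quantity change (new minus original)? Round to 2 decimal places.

Before the shock: 530 - 3p = 4p - 401 ⇒ 931 = 7p ⇒ p = 133, q = 131.
The shock moves the curves to qd = 530 - 2p and qs = 4p - 401.
Equate the new curves: 530 - 2p = 4p - 401, giving 931 = 6p, p = 931/6 ≈ 155.1667, q = 659/3 ≈ 219.6667.
Δq = 219.6667 − 131 = +88.67.

+88.67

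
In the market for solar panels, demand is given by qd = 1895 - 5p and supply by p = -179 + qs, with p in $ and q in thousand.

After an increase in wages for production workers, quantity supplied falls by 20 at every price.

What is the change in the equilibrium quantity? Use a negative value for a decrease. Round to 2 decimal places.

-16.67

Before the shock: 1895 - 5p = p + 179 ⇒ 1716 = 6p ⇒ p = 286, q = 465.
The new curves are qd = 1895 - 5p (demand) and qs = p + 159 (supply).
Equate the new curves: 1895 - 5p = p + 159, giving 1736 = 6p, p = 868/3 ≈ 289.3333, q = 1345/3 ≈ 448.3333.
Δq = 448.3333 − 465 = -16.67.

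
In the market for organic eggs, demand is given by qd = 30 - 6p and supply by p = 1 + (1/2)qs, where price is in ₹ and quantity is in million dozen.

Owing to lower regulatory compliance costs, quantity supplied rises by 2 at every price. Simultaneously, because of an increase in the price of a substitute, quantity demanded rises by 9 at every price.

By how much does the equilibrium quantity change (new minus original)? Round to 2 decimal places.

Before the shock: 30 - 6p = 2p - 2 ⇒ 32 = 8p ⇒ p = 4, q = 6.
The shock moves the curves to qd = 39 - 6p and qs = 2p.
Setting them equal: 39 - 6p = 2p → 39 = 8p, so p = 4.875 and q = 9.75.
Δq = 9.75 − 6 = +3.75.

+3.75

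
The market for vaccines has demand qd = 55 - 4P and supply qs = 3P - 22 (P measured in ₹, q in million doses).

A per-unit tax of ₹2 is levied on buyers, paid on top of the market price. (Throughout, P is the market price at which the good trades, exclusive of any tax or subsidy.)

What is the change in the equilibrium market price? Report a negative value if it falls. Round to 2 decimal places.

Initially, 55 - 4P = 3P - 22, so 77 = 7P and P = 11, q = 11.
Since buyers pay the price plus the tax, the effective demand curve becomes qd = 47 - 4P.
Setting them equal: 47 - 4P = 3P - 22 → 69 = 7P, so P = 69/7 ≈ 9.8571 and q = 53/7 ≈ 7.5714.
ΔP = 9.8571 − 11 = -1.14.

-1.14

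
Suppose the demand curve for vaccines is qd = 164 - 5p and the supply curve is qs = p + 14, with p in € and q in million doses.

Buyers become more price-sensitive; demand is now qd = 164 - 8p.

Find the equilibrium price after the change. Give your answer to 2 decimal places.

Initially, 164 - 5p = p + 14, so 150 = 6p and p = 25, q = 39.
With the change applied: demand qd = 164 - 8p, supply qs = p + 14.
Setting them equal: 164 - 8p = p + 14 → 150 = 9p, so p = 50/3 ≈ 16.6667 and q = 92/3 ≈ 30.6667.

16.67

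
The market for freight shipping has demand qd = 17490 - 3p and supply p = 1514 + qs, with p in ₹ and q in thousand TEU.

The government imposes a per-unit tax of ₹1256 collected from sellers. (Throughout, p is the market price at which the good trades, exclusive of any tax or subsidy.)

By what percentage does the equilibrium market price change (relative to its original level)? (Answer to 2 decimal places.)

Original equilibrium: 17490 - 3p = p - 1514 gives 19004 = 4p, so p = 4751 and q = 3237.
Since sellers keep the price net of the tax, the effective supply curve becomes qs = p - 2770.
Clearing the new market: 17490 - 3p = p - 2770, so p = 5065 and q = 2295.
%Δp = (5065 − 4751) / 4751 × 100 = +6.61%.

+6.61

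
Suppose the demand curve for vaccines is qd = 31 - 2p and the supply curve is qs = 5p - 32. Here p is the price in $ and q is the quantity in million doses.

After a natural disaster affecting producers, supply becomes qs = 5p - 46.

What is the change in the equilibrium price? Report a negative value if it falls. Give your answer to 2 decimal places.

Before the shock: 31 - 2p = 5p - 32 ⇒ 63 = 7p ⇒ p = 9, q = 13.
After the shift, demand is qd = 31 - 2p and supply is qs = 5p - 46.
New equilibrium: 31 - 2p = 5p - 46 ⇒ 77 = 7p ⇒ p = 11, q = 9.
Δp = 11 − 9 = +2.00.

+2.00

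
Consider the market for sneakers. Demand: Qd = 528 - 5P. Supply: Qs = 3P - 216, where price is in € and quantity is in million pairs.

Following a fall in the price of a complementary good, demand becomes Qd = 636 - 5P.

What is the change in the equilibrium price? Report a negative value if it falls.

Before the shock: 528 - 5P = 3P - 216 ⇒ 744 = 8P ⇒ P = 93, Q = 63.
After the shift, demand is Qd = 636 - 5P and supply is Qs = 3P - 216.
Equate the new curves: 636 - 5P = 3P - 216, giving 852 = 8P, P = 106.5, Q = 103.5.
ΔP = 106.5 − 93 = +13.5.

+13.5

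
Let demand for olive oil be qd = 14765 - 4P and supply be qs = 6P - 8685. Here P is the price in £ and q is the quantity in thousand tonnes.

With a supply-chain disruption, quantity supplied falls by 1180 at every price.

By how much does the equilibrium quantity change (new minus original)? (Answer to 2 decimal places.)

Initially, 14765 - 4P = 6P - 8685, so 23450 = 10P and P = 2345, q = 5385.
The new curves are qd = 14765 - 4P (demand) and qs = 6P - 9865 (supply).
Equate the new curves: 14765 - 4P = 6P - 9865, giving 24630 = 10P, P = 2463, q = 4913.
Δq = 4913 − 5385 = -472.00.

-472.00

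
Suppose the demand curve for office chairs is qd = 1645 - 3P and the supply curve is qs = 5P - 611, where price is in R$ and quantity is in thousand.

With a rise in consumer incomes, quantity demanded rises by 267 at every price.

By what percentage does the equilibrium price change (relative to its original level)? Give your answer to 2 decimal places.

Initially, 1645 - 3P = 5P - 611, so 2256 = 8P and P = 282, q = 799.
The new curves are qd = 1912 - 3P (demand) and qs = 5P - 611 (supply).
New equilibrium: 1912 - 3P = 5P - 611 ⇒ 2523 = 8P ⇒ P = 315.375, q = 965.875.
%ΔP = (315.375 − 282) / 282 × 100 = +11.84%.

+11.84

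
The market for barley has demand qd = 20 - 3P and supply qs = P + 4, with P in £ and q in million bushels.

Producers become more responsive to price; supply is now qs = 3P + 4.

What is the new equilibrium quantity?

Before the shock: 20 - 3P = P + 4 ⇒ 16 = 4P ⇒ P = 4, q = 8.
The new curves are qd = 20 - 3P (demand) and qs = 3P + 4 (supply).
Clearing the new market: 20 - 3P = 3P + 4, so P = 8/3 ≈ 2.6667 and q = 12.

12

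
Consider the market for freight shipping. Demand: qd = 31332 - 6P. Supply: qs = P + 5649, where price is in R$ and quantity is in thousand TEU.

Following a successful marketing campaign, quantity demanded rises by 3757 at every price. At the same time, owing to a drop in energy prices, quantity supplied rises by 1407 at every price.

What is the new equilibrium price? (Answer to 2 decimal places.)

4004.71

Before the shock: 31332 - 6P = P + 5649 ⇒ 25683 = 7P ⇒ P = 3669, q = 9318.
After the shift, demand is qd = 35089 - 6P and supply is qs = P + 7056.
Clearing the new market: 35089 - 6P = P + 7056, so P = 28033/7 ≈ 4004.7143 and q = 77425/7 ≈ 11060.7143.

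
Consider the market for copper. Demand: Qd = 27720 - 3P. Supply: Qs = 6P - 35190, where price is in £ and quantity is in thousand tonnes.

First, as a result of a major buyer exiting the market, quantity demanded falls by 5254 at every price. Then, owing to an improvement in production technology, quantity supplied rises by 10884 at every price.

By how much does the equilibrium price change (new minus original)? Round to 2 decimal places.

-1793.11

Before the shock: 27720 - 3P = 6P - 35190 ⇒ 62910 = 9P ⇒ P = 6990, Q = 6750.
After the shift, demand is Qd = 22466 - 3P and supply is Qs = 6P - 24306.
Equate the new curves: 22466 - 3P = 6P - 24306, giving 46772 = 9P, P = 46772/9 ≈ 5196.8889, Q = 20626/3 ≈ 6875.3333.
ΔP = 5196.8889 − 6990 = -1793.11.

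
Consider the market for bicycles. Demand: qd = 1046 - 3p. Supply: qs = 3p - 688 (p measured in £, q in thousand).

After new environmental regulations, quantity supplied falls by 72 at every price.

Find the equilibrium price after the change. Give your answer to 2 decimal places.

301.00

Solve the original market: 1046 - 3p = 3p - 688, hence p = 289 and q = 179.
The shock moves the curves to qd = 1046 - 3p and qs = 3p - 760.
New equilibrium: 1046 - 3p = 3p - 760 ⇒ 1806 = 6p ⇒ p = 301, q = 143.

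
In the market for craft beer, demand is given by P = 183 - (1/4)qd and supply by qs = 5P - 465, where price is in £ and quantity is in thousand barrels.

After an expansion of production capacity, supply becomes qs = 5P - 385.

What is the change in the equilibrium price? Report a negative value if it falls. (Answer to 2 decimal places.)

-8.89

Initially, 732 - 4P = 5P - 465, so 1197 = 9P and P = 133, q = 200.
With the change applied: demand qd = 732 - 4P, supply qs = 5P - 385.
Equate the new curves: 732 - 4P = 5P - 385, giving 1117 = 9P, P = 1117/9 ≈ 124.1111, q = 2120/9 ≈ 235.5556.
ΔP = 124.1111 − 133 = -8.89.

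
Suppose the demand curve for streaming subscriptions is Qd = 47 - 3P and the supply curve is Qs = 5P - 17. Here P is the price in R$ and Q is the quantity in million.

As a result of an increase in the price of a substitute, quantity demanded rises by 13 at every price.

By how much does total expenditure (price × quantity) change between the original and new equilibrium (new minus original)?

+115.578125

Solve the original market: 47 - 3P = 5P - 17, hence P = 8 and Q = 23.
After the shift, demand is Qd = 60 - 3P and supply is Qs = 5P - 17.
Setting them equal: 60 - 3P = 5P - 17 → 77 = 8P, so P = 9.625 and Q = 31.125.
Expenditure moves from 8×23 = 184 to 9.625×31.125 = 299.578125; change = +115.578125.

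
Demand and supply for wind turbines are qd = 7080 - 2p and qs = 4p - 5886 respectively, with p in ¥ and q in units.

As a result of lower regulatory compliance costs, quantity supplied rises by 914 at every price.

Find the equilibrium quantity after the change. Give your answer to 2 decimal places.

Original equilibrium: 7080 - 2p = 4p - 5886 gives 12966 = 6p, so p = 2161 and q = 2758.
With the change applied: demand qd = 7080 - 2p, supply qs = 4p - 4972.
Setting them equal: 7080 - 2p = 4p - 4972 → 12052 = 6p, so p = 6026/3 ≈ 2008.6667 and q = 9188/3 ≈ 3062.6667.

3062.67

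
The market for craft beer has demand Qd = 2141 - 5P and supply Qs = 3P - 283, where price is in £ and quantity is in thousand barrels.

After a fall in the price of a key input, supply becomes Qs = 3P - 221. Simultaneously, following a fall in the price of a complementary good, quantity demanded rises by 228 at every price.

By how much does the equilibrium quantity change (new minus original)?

+124.25

Initially, 2141 - 5P = 3P - 283, so 2424 = 8P and P = 303, Q = 626.
With the change applied: demand Qd = 2369 - 5P, supply Qs = 3P - 221.
New equilibrium: 2369 - 5P = 3P - 221 ⇒ 2590 = 8P ⇒ P = 323.75, Q = 750.25.
ΔQ = 750.25 − 626 = +124.25.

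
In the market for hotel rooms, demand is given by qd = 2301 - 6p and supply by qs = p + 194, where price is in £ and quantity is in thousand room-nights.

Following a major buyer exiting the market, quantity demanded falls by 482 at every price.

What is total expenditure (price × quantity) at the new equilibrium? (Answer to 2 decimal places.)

Before the shock: 2301 - 6p = p + 194 ⇒ 2107 = 7p ⇒ p = 301, q = 495.
With the change applied: demand qd = 1819 - 6p, supply qs = p + 194.
New equilibrium: 1819 - 6p = p + 194 ⇒ 1625 = 7p ⇒ p = 1625/7 ≈ 232.1429, q = 2983/7 ≈ 426.1429.
New expenditure = 232.1429 × 426.1429 = 98926.02.

98926.02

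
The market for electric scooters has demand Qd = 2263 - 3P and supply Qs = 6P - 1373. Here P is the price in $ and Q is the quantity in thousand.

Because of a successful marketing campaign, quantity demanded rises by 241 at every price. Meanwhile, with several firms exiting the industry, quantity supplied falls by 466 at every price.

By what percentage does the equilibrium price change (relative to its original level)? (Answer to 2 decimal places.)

+19.44

Before the shock: 2263 - 3P = 6P - 1373 ⇒ 3636 = 9P ⇒ P = 404, Q = 1051.
After the shift, demand is Qd = 2504 - 3P and supply is Qs = 6P - 1839.
New equilibrium: 2504 - 3P = 6P - 1839 ⇒ 4343 = 9P ⇒ P = 4343/9 ≈ 482.5556, Q = 3169/3 ≈ 1056.3333.
%ΔP = (482.5556 − 404) / 404 × 100 = +19.44%.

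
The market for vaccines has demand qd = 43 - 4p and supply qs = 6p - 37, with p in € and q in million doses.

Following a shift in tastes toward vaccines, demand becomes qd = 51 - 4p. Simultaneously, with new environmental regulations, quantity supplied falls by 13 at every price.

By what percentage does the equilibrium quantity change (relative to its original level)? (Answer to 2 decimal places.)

-3.64

Solve the original market: 43 - 4p = 6p - 37, hence p = 8 and q = 11.
After the shift, demand is qd = 51 - 4p and supply is qs = 6p - 50.
Setting them equal: 51 - 4p = 6p - 50 → 101 = 10p, so p = 10.1 and q = 10.6.
%Δq = (10.6 − 11) / 11 × 100 = -3.64%.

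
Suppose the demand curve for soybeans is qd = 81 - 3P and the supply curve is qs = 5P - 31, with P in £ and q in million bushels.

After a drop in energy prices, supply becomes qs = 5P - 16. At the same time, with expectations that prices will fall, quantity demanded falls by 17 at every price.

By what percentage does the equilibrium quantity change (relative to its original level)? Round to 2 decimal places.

Before the shock: 81 - 3P = 5P - 31 ⇒ 112 = 8P ⇒ P = 14, q = 39.
With the change applied: demand qd = 64 - 3P, supply qs = 5P - 16.
Clearing the new market: 64 - 3P = 5P - 16, so P = 10 and q = 34.
%Δq = (34 − 39) / 39 × 100 = -12.82%.

-12.82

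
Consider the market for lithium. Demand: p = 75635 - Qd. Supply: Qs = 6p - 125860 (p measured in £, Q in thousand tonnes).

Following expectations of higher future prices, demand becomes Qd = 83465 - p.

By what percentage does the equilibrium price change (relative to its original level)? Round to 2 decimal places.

Original equilibrium: 75635 - p = 6p - 125860 gives 201495 = 7p, so p = 28785 and Q = 46850.
With the change applied: demand Qd = 83465 - p, supply Qs = 6p - 125860.
New equilibrium: 83465 - p = 6p - 125860 ⇒ 209325 = 7p ⇒ p = 209325/7 ≈ 29903.5714, Q = 374930/7 ≈ 53561.4286.
%Δp = (29903.5714 − 28785) / 28785 × 100 = +3.89%.

+3.89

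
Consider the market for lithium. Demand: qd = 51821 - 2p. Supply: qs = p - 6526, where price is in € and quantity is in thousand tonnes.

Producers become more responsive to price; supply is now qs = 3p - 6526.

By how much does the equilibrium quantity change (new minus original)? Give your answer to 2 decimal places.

+15559.20

Initially, 51821 - 2p = p - 6526, so 58347 = 3p and p = 19449, q = 12923.
The shock moves the curves to qd = 51821 - 2p and qs = 3p - 6526.
New equilibrium: 51821 - 2p = 3p - 6526 ⇒ 58347 = 5p ⇒ p = 11669.4, q = 28482.2.
Δq = 28482.2 − 12923 = +15559.20.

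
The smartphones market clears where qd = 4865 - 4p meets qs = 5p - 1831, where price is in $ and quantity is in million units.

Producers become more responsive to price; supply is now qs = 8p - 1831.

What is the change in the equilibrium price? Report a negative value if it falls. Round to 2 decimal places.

-186.00

Original equilibrium: 4865 - 4p = 5p - 1831 gives 6696 = 9p, so p = 744 and q = 1889.
The new curves are qd = 4865 - 4p (demand) and qs = 8p - 1831 (supply).
Clearing the new market: 4865 - 4p = 8p - 1831, so p = 558 and q = 2633.
Δp = 558 − 744 = -186.00.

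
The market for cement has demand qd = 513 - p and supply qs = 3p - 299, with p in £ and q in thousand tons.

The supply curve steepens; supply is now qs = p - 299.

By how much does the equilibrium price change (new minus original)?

+203

Solve the original market: 513 - p = 3p - 299, hence p = 203 and q = 310.
The new curves are qd = 513 - p (demand) and qs = p - 299 (supply).
Setting them equal: 513 - p = p - 299 → 812 = 2p, so p = 406 and q = 107.
Δp = 406 − 203 = +203.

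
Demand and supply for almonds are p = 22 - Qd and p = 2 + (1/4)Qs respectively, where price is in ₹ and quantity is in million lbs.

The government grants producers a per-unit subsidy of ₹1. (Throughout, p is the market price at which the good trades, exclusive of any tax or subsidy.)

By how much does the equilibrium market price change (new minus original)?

Before the shock: 22 - p = 4p - 8 ⇒ 30 = 5p ⇒ p = 6, Q = 16.
Since sellers receive the price plus the subsidy, the effective supply curve becomes Qs = 4p - 4.
New equilibrium: 22 - p = 4p - 4 ⇒ 26 = 5p ⇒ p = 5.2, Q = 16.8.
Δp = 5.2 − 6 = -0.8.

-0.8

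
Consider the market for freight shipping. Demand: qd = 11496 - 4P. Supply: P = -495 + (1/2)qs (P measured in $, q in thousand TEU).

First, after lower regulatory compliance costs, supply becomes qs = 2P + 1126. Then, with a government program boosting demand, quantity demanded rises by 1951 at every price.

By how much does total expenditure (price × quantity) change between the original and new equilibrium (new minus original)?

Original equilibrium: 11496 - 4P = 2P + 990 gives 10506 = 6P, so P = 1751 and q = 4492.
The new curves are qd = 13447 - 4P (demand) and qs = 2P + 1126 (supply).
Equate the new curves: 13447 - 4P = 2P + 1126, giving 12321 = 6P, P = 2053.5, q = 5233.
Expenditure moves from 1751×4492 = 7865492 to 2053.5×5233 = 10745965.5; change = +2880473.5.

+2880473.5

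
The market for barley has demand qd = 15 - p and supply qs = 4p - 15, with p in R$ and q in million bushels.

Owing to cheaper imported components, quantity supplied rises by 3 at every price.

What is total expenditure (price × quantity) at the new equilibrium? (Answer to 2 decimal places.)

Solve the original market: 15 - p = 4p - 15, hence p = 6 and q = 9.
After the shift, demand is qd = 15 - p and supply is qs = 4p - 12.
Setting them equal: 15 - p = 4p - 12 → 27 = 5p, so p = 5.4 and q = 9.6.
New expenditure = 5.4 × 9.6 = 51.84.

51.84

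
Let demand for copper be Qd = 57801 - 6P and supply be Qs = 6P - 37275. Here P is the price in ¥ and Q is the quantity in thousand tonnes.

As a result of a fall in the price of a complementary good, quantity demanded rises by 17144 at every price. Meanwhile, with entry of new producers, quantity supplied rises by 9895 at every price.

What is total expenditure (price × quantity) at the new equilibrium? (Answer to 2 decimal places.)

202795359.38

Initially, 57801 - 6P = 6P - 37275, so 95076 = 12P and P = 7923, Q = 10263.
The new curves are Qd = 74945 - 6P (demand) and Qs = 6P - 27380 (supply).
Setting them equal: 74945 - 6P = 6P - 27380 → 102325 = 12P, so P = 102325/12 ≈ 8527.0833 and Q = 23782.5.
New expenditure = 8527.0833 × 23782.5 = 202795359.38.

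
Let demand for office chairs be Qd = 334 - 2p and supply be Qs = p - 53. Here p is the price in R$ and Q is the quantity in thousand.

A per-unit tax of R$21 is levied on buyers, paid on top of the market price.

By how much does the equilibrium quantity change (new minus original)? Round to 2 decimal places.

Initially, 334 - 2p = p - 53, so 387 = 3p and p = 129, Q = 76.
Since buyers pay the price plus the tax, the effective demand curve becomes Qd = 292 - 2p.
New equilibrium: 292 - 2p = p - 53 ⇒ 345 = 3p ⇒ p = 115, Q = 62.
ΔQ = 62 − 76 = -14.00.

-14.00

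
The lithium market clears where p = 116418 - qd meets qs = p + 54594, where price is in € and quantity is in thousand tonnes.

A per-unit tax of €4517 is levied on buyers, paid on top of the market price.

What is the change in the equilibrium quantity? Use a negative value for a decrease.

-2258.5

Initially, 116418 - p = p + 54594, so 61824 = 2p and p = 30912, q = 85506.
Since buyers pay the price plus the tax, the effective demand curve becomes qd = 111901 - p.
New equilibrium: 111901 - p = p + 54594 ⇒ 57307 = 2p ⇒ p = 28653.5, q = 83247.5.
Δq = 83247.5 − 85506 = -2258.5.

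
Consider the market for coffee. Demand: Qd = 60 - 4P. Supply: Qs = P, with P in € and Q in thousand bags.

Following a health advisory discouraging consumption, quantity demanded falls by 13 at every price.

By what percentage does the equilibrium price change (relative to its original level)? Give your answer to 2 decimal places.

-21.67

Before the shock: 60 - 4P = P ⇒ 60 = 5P ⇒ P = 12, Q = 12.
The new curves are Qd = 47 - 4P (demand) and Qs = P (supply).
New equilibrium: 47 - 4P = P ⇒ 47 = 5P ⇒ P = 9.4, Q = 9.4.
%ΔP = (9.4 − 12) / 12 × 100 = -21.67%.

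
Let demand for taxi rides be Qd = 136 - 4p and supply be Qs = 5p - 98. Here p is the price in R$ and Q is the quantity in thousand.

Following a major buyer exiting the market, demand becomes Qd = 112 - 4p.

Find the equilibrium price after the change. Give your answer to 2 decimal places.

23.33

Solve the original market: 136 - 4p = 5p - 98, hence p = 26 and Q = 32.
The shock moves the curves to Qd = 112 - 4p and Qs = 5p - 98.
Equate the new curves: 112 - 4p = 5p - 98, giving 210 = 9p, p = 70/3 ≈ 23.3333, Q = 56/3 ≈ 18.6667.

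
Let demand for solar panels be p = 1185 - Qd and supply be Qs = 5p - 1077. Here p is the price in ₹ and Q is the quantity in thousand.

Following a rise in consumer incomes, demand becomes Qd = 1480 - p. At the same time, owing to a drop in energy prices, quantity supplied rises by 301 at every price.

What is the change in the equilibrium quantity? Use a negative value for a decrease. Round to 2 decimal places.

+296.00

Initially, 1185 - p = 5p - 1077, so 2262 = 6p and p = 377, Q = 808.
The shock moves the curves to Qd = 1480 - p and Qs = 5p - 776.
Equate the new curves: 1480 - p = 5p - 776, giving 2256 = 6p, p = 376, Q = 1104.
ΔQ = 1104 − 808 = +296.00.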